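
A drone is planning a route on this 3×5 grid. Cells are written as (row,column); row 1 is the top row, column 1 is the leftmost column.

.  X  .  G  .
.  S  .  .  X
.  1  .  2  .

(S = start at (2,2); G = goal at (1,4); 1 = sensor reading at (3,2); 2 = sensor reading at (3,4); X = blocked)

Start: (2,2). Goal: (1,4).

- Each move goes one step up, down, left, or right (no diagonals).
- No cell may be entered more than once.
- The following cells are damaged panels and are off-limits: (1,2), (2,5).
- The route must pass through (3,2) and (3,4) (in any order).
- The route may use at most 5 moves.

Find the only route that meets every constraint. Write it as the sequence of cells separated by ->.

(2,2) -> (3,2) -> (3,3) -> (3,4) -> (2,4) -> (1,4)

Any route must reach (3,2) and (3,4) and still end at (1,4) within 5 moves, so the order of the required stops is forced.
Route from (2,2): down 1 to (3,2), right 2 to (3,4), up 2 to (1,4) — 5 moves in all.
Check: all required cells visited; 5 ≤ 5 moves.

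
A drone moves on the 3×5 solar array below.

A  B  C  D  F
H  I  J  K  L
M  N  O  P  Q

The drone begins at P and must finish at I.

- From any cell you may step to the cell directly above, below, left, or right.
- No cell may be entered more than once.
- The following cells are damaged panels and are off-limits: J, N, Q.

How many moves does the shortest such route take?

5

The Manhattan distance from P to I is |3−2| + |4−2| = 3, so at least 3 moves are needed.
That bound ignores the blocked cells. Measuring each leg by the fewest moves that actually steer around them (P→I: 5) raises the lower bound to 5.
A route of 5 moves exists: P → K → D → C → B → I.
Since 5 matches that lower bound, it is optimal.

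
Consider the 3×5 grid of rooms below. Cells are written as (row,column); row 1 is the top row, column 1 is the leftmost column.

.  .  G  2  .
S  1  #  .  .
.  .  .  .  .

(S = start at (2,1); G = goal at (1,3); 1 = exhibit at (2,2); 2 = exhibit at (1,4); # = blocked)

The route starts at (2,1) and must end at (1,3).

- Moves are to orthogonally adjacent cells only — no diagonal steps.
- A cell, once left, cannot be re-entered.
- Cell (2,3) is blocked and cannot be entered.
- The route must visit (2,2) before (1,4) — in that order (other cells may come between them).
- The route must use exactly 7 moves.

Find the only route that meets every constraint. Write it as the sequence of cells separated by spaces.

(2,1) (2,2) (3,2) (3,3) (3,4) (2,4) (1,4) (1,3)

The waypoints must appear in the order (2,2), (1,4), with no cell reused.
Route from (2,1): right 1 to (2,2), down 1 to (3,2), right 2 to (3,4), up 2 to (1,4), left 1 to (1,3) — 7 moves in all.
Check: order respected (1 at step 1, 2 at step 6); 7 moves as required.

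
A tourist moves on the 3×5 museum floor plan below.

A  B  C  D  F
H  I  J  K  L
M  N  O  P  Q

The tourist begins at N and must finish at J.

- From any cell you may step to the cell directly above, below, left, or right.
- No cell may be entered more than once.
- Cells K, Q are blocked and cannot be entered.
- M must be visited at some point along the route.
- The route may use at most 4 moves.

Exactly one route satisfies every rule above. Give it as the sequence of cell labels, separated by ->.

The 4-move cap with required stops at M leaves no slack for detours.
Route from N: left to M, up to H, 2× right (reaching J) — 4 moves in all.
Check: all required cells visited; 4 ≤ 4 moves.

N -> M -> H -> I -> J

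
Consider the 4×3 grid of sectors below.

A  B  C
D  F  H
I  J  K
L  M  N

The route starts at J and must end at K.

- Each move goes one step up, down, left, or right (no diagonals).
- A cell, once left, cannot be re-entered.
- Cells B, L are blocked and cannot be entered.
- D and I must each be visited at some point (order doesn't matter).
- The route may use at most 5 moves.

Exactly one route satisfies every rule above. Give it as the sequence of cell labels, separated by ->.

The budget equals the shortest possible length, so every move has to be on a shortest route through the required cells.
Route from J: left 1 to I, up 1 to D, right 2 to H, down 1 to K — 5 moves in all.
Check: all required cells visited; 5 ≤ 5 moves.

J -> I -> D -> F -> H -> K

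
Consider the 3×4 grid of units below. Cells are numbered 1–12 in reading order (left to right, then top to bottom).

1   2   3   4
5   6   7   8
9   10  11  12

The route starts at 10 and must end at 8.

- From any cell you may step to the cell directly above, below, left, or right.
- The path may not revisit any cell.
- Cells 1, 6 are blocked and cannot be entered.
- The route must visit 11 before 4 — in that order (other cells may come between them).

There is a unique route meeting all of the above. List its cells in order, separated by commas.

The waypoints must appear in the order 11, 4, with no cell reused.
Route from 10: right to 11, 2× up (reaching 3), right to 4, down to 8 — 5 moves in all.
Check: order respected (11 at step 1, 4 at step 4).

10, 11, 7, 3, 4, 8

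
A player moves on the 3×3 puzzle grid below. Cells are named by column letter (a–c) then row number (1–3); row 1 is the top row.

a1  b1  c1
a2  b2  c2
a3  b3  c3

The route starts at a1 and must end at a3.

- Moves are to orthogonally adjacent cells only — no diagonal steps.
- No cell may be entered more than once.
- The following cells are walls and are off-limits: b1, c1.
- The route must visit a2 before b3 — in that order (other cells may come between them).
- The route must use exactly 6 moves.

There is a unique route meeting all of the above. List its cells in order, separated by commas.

a1, a2, b2, c2, c3, b3, a3

The waypoints must appear in the order a2, b3, with no cell reused.
Route from a1: down 1 to a2, right 2 to c2, down 1 to c3, left 2 to a3 — 6 moves in all.
Check: order respected (a2 at step 1, b3 at step 5); 6 moves as required.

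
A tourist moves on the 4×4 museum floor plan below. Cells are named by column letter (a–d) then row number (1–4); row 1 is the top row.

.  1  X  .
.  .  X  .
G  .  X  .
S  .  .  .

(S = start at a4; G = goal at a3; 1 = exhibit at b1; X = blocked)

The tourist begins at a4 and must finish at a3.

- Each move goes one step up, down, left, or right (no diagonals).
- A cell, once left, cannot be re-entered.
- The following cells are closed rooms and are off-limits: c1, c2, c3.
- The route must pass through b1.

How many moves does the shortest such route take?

7

Any route passes through b1 somewhere between a4 and a3. Summing Manhattan distances along the two legs (a4 → b1 → a3) gives a lower bound of 4 + 3 = 7 moves.
A route of 7 moves achieves this: a4 → b4 → b3 → b2 → b1 → a1 → a2 → a3.
Since 7 matches the lower bound, it is optimal.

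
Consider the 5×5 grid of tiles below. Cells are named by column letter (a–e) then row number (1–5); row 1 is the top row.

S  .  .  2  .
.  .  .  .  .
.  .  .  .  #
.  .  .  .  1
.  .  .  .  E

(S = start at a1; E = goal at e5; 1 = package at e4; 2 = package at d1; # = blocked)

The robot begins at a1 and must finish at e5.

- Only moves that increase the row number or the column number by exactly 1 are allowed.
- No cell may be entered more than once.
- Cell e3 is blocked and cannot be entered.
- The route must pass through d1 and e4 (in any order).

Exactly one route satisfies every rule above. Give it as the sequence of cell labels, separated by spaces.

Moves only go right or down, so the column and row indices never decrease.
Route from a1: right 3 to d1, down 3 to d4, right 1 to e4, down 1 to e5 — 8 moves in all.
Check: all required cells visited.

a1 b1 c1 d1 d2 d3 d4 e4 e5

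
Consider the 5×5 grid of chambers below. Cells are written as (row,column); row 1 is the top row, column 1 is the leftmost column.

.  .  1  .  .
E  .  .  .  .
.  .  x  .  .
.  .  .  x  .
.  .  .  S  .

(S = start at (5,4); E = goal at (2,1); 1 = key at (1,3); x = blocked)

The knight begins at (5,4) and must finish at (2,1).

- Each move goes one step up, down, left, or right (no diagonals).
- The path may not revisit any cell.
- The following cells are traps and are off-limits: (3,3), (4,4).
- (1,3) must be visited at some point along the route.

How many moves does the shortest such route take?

Any route passes through (1,3) somewhere between (5,4) and (2,1). Summing Manhattan distances along the two legs ((5,4) → (1,3) → (2,1)) gives a lower bound of 5 + 3 = 8 moves.
That bound ignores the blocked cells. Measuring each leg by the fewest moves that actually steer around them ((5,4)→(1,3): 7; (1,3)→(2,1): 3) raises the lower bound to 10.
A route of 10 moves exists: (5,4) → (5,3) → (4,3) → (4,2) → (3,2) → (2,2) → (2,3) → (1,3) → (1,2) → (1,1) → (2,1).
Since 10 matches that lower bound, it is optimal.

10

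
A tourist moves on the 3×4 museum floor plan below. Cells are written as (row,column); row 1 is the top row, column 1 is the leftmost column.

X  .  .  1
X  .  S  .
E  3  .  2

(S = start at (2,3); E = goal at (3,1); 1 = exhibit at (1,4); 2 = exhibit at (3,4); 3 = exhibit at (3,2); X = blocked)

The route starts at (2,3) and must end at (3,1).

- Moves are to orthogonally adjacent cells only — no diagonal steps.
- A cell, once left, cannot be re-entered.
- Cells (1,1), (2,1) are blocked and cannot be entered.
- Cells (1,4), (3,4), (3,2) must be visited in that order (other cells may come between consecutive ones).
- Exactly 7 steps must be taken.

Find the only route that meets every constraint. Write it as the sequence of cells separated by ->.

(2,3) -> (1,3) -> (1,4) -> (2,4) -> (3,4) -> (3,3) -> (3,2) -> (3,1)

The waypoints must appear in the order (1,4), (3,4), (3,2), with no cell reused.
Route from (2,3): up to (1,3), right to (1,4), 2× down (reaching (3,4)), 3× left (reaching (3,1)) — 7 moves in all.
Check: order respected (1 at step 2, 2 at step 4, 3 at step 6); 7 moves as required.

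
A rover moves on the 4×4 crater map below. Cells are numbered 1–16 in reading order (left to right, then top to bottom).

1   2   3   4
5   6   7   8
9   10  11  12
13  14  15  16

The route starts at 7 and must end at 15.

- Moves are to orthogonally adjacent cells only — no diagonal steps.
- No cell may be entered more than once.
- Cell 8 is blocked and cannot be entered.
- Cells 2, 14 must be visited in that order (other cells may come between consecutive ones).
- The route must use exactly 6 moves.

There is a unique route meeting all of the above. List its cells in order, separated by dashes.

7 - 3 - 2 - 6 - 10 - 14 - 15

The waypoints must appear in the order 2, 14, with no cell reused.
Route from 7: up to 3, left to 2, 3× down (reaching 14), right to 15 — 6 moves in all.
Check: order respected (2 at step 2, 14 at step 5); 6 moves as required.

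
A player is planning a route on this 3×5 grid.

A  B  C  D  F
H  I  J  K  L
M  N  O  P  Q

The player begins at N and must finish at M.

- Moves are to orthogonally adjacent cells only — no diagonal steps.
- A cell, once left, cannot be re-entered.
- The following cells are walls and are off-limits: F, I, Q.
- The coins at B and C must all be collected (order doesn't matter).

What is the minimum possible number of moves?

7

Any route passes through B and C in some order between N and M. Summing Manhattan distances along each leg and taking the cheapest ordering (N → B → C → M) gives a lower bound of 2 + 1 + 4 = 7 moves.
A route of 7 moves achieves this: N → O → J → C → B → A → H → M.
Since 7 matches the lower bound, it is optimal.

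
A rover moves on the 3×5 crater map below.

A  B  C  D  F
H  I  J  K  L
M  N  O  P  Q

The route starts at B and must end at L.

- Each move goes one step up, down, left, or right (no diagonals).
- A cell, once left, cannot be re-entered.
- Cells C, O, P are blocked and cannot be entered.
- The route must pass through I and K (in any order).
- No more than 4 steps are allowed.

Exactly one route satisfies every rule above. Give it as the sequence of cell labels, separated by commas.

The budget equals the shortest possible length, so every move has to be on a shortest route through the required cells.
Route from B: down 1 to I, right 3 to L — 4 moves in all.
Check: all required cells visited; 4 ≤ 4 moves.

B, I, J, K, L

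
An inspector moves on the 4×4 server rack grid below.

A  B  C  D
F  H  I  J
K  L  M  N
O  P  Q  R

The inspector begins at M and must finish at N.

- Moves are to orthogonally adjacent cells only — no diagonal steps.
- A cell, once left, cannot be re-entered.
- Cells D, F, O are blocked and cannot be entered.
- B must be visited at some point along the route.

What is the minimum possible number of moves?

7

Any route passes through B somewhere between M and N. Summing Manhattan distances along the two legs (M → B → N) gives a lower bound of 3 + 4 = 7 moves.
A route of 7 moves achieves this: M → L → H → B → C → I → J → N.
Since 7 matches the lower bound, it is optimal.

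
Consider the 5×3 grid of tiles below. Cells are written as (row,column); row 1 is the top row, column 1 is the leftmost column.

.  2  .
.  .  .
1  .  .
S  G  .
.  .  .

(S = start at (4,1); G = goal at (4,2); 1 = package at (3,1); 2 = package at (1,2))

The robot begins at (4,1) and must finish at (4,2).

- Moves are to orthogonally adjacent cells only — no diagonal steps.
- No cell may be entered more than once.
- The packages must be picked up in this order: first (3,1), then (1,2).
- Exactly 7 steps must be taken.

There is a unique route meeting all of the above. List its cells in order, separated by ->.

The waypoints must appear in the order (3,1), (1,2), with no cell reused.
Route from (4,1): up 3 to (1,1), right 1 to (1,2), down 3 to (4,2) — 7 moves in all.
Check: order respected (1 at step 1, 2 at step 4); 7 moves as required.

(4,1) -> (3,1) -> (2,1) -> (1,1) -> (1,2) -> (2,2) -> (3,2) -> (4,2)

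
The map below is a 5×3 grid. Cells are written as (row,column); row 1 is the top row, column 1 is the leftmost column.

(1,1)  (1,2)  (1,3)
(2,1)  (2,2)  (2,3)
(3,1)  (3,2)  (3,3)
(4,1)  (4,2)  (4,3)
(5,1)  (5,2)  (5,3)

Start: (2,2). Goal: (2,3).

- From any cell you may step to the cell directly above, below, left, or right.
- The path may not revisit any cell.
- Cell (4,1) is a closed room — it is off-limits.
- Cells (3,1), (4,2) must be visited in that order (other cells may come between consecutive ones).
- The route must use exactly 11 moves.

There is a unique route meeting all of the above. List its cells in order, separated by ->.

The waypoints must appear in the order (3,1), (4,2), with no cell reused.
Route from (2,2): up to (1,2), left to (1,1), 2× down (reaching (3,1)), right to (3,2), 2× down (reaching (5,2)), right to (5,3), 3× up (reaching (2,3)) — 11 moves in all.
Check: order respected ((3,1) at step 4, (4,2) at step 6); 11 moves as required.

(2,2) -> (1,2) -> (1,1) -> (2,1) -> (3,1) -> (3,2) -> (4,2) -> (5,2) -> (5,3) -> (4,3) -> (3,3) -> (2,3)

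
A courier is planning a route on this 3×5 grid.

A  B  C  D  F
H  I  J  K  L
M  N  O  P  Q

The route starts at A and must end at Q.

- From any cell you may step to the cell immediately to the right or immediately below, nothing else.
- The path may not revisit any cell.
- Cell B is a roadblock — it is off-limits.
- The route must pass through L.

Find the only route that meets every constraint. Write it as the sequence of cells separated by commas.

Moves only go right or down, so the column and row indices never decrease.
Route from A: down to H, 4× right (reaching L), down to Q — 6 moves in all.
Check: all required cells visited.

A, H, I, J, K, L, Q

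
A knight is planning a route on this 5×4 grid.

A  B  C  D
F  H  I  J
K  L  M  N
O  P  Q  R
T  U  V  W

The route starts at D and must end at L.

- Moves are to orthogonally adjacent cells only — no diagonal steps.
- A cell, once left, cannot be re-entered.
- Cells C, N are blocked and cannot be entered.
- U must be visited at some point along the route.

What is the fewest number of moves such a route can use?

Any route passes through U somewhere between D and L. Summing Manhattan distances along the two legs (D → U → L) gives a lower bound of 6 + 2 = 8 moves.
A route of 8 moves achieves this: D → J → I → M → Q → V → U → P → L.
Since 8 matches the lower bound, it is optimal.

8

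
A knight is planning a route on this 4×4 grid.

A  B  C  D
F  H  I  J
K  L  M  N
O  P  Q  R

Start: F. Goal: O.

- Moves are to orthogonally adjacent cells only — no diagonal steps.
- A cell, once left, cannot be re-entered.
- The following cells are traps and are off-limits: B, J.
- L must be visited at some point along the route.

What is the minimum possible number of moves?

4

Any route passes through L somewhere between F and O. Summing Manhattan distances along the two legs (F → L → O) gives a lower bound of 2 + 2 = 4 moves.
A route of 4 moves achieves this: F → K → L → P → O.
Since 4 matches the lower bound, it is optimal.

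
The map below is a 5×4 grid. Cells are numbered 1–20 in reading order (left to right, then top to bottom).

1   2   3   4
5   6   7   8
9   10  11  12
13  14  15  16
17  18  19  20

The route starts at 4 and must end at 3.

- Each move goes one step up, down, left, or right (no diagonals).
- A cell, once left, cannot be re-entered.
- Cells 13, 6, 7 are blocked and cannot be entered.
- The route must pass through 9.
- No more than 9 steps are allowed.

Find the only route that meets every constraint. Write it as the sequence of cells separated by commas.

The 9-move cap with required stops at 9 leaves no slack for detours.
Route from 4: 2× down (reaching 12), 3× left (reaching 9), 2× up (reaching 1), 2× right (reaching 3) — 9 moves in all.
Check: all required cells visited; 9 ≤ 9 moves.

4, 8, 12, 11, 10, 9, 5, 1, 2, 3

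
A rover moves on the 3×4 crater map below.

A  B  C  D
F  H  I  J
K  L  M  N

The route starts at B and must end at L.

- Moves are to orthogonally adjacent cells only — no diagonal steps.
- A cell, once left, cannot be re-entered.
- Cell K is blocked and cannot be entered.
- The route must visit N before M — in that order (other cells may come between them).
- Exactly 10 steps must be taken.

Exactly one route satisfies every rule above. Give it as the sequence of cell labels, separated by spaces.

The waypoints must appear in the order N, M, with no cell reused.
Route from B: left to A, down to F, 2× right (reaching I), up to C, right to D, 2× down (reaching N), 2× left (reaching L) — 10 moves in all.
Check: order respected (N at step 8, M at step 9); 10 moves as required.

B A F H I C D J N M L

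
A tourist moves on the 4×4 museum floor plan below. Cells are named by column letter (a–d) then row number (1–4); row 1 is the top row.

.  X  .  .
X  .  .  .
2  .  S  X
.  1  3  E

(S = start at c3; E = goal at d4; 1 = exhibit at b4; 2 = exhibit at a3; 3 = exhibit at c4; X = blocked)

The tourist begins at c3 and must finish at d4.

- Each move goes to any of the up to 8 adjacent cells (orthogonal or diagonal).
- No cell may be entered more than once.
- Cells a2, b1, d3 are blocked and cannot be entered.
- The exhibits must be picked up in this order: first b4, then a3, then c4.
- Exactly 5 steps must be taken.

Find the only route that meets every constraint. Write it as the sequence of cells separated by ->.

c3 -> b4 -> a3 -> b3 -> c4 -> d4

The waypoints must appear in the order b4, a3, c4, with no cell reused.
Route from c3: down-left to b4, up-left to a3, right to b3, down-right to c4, right to d4 — 5 moves in all.
Check: order respected (1 at step 1, 2 at step 2, 3 at step 4); 5 moves as required.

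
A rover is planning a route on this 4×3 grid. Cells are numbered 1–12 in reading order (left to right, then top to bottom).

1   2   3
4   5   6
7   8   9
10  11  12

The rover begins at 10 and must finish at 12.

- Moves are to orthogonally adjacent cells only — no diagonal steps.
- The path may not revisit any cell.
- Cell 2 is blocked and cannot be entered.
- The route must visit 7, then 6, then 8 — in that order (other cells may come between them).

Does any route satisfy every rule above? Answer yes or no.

One route that works: 10 → 7 → 4 → 5 → 6 → 9 → 8 → 11 → 12.

yes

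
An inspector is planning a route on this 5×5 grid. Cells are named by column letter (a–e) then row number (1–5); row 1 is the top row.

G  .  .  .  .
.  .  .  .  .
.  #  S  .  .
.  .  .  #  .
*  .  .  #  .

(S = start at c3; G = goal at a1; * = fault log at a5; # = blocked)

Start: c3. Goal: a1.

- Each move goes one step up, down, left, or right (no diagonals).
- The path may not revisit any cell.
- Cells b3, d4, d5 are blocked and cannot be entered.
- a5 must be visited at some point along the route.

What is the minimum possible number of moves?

8

Any route passes through a5 somewhere between c3 and a1. Summing Manhattan distances along the two legs (c3 → a5 → a1) gives a lower bound of 4 + 4 = 8 moves.
A route of 8 moves achieves this: c3 → c4 → c5 → b5 → a5 → a4 → a3 → a2 → a1.
Since 8 matches the lower bound, it is optimal.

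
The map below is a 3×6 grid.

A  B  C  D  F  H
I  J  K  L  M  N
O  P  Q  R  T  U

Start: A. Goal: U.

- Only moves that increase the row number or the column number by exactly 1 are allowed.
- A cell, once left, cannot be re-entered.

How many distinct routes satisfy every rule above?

A right/down-only route from A to U makes exactly 2 down-moves and 5 right-moves in some order.
With no other constraints that would be C(7,2) = 21 routes.
That gives 21 routes.

21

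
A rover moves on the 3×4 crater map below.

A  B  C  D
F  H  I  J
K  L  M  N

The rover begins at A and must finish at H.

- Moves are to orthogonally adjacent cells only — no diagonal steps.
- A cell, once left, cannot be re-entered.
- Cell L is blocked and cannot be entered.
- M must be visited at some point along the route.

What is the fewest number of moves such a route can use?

8

Any route passes through M somewhere between A and H. Summing Manhattan distances along the two legs (A → M → H) gives a lower bound of 4 + 2 = 6 moves.
The shortest route satisfying every rule uses 8 moves: A → B → C → D → J → N → M → I → H.
The bound of 6 isn't tight here; checking systematically, no route of length 6 through 7 satisfies every constraint, so 8 is the minimum.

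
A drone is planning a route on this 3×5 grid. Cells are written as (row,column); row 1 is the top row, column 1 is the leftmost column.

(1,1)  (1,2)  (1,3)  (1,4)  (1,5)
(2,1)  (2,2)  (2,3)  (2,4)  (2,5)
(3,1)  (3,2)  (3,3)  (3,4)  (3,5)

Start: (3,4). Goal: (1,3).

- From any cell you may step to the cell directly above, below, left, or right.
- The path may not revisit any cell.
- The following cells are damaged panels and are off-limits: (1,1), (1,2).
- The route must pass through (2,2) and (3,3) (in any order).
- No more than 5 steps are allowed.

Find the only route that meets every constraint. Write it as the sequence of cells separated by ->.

(3,4) -> (3,3) -> (3,2) -> (2,2) -> (2,3) -> (1,3)

The budget equals the shortest possible length, so every move has to be on a shortest route through the required cells.
Route from (3,4): 2× left (reaching (3,2)), up to (2,2), right to (2,3), up to (1,3) — 5 moves in all.
Check: all required cells visited; 5 ≤ 5 moves.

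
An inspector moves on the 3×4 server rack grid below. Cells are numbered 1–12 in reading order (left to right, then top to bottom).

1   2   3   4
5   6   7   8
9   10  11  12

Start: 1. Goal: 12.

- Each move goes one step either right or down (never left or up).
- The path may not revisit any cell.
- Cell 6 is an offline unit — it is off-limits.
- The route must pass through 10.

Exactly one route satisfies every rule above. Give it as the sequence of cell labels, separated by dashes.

Moves only go right or down, so the column and row indices never decrease.
Route from 1: 2× down (reaching 9), 3× right (reaching 12) — 5 moves in all.
Check: all required cells visited.

1 - 5 - 9 - 10 - 11 - 12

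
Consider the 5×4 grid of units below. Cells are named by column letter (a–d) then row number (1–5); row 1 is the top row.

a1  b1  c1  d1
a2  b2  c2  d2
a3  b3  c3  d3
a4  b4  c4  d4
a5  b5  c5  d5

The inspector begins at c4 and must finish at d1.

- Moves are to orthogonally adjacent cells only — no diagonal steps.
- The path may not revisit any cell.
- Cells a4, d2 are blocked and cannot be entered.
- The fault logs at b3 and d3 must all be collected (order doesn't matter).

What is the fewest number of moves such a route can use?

Any route passes through b3 and d3 in some order between c4 and d1. Summing Manhattan distances along each leg and taking the cheapest ordering (c4 → b3 → d3 → d1) gives a lower bound of 2 + 2 + 2 = 6 moves.
That bound ignores the blocked cells. Measuring each leg by the fewest moves that actually steer around them (c4→b3: 2; b3→d3: 2; d3→d1: 4) raises the lower bound to 8.
A route of 8 moves exists: c4 → d4 → d3 → c3 → b3 → b2 → b1 → c1 → d1.
Since 8 matches that lower bound, it is optimal.

8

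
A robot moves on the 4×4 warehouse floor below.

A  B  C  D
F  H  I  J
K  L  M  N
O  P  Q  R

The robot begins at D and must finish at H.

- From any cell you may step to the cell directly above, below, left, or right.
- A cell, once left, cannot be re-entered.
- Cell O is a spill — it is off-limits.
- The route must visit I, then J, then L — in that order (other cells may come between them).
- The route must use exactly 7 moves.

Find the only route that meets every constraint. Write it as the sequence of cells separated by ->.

D -> C -> I -> J -> N -> M -> L -> H

The waypoints must appear in the order I, J, L, with no cell reused.
Route from D: left to C, down to I, right to J, down to N, 2× left (reaching L), up to H — 7 moves in all.
Check: order respected (I at step 2, J at step 3, L at step 6); 7 moves as required.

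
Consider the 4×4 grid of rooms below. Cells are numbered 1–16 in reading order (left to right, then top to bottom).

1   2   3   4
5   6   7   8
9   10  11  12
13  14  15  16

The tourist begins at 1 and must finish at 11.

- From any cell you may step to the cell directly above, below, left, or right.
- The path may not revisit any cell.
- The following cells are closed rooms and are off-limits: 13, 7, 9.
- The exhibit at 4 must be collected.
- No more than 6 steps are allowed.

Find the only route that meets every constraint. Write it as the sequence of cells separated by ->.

1 -> 2 -> 3 -> 4 -> 8 -> 12 -> 11

The 6-move cap with required stops at 4 leaves no slack for detours.
Route from 1: 3× right (reaching 4), 2× down (reaching 12), left to 11 — 6 moves in all.
Check: all required cells visited; 6 ≤ 6 moves.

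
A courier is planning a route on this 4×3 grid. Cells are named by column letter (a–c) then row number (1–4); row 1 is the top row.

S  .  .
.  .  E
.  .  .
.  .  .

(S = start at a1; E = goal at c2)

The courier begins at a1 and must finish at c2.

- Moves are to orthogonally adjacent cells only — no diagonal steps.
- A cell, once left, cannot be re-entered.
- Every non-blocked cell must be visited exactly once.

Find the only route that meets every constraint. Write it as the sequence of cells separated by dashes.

Need to visit all 12 open cells exactly once, starting at a1 and ending at c2.
Route from a1: 3× down (reaching a4), 2× right (reaching c4), up to c3, left to b3, 2× up (reaching b1), right to c1, down to c2 — 11 moves in all.
Check: all 12 open cells covered.

a1 - a2 - a3 - a4 - b4 - c4 - c3 - b3 - b2 - b1 - c1 - c2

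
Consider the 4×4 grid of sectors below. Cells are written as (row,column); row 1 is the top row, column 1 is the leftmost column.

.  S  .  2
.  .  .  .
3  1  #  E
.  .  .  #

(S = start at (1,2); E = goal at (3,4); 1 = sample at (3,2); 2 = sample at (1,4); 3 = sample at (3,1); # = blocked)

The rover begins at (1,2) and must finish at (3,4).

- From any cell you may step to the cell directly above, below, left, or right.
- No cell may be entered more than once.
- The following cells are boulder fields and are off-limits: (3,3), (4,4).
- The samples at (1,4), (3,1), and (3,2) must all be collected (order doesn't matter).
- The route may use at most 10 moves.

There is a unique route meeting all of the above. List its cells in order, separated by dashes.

(1,2) - (1,1) - (2,1) - (3,1) - (3,2) - (2,2) - (2,3) - (1,3) - (1,4) - (2,4) - (3,4)

Any route must reach (1,4), (3,1), and (3,2) and still end at (3,4) within 10 moves, so the order of the required stops is forced.
Route from (1,2): left to (1,1), 2× down (reaching (3,1)), right to (3,2), up to (2,2), right to (2,3), up to (1,3), right to (1,4), 2× down (reaching (3,4)) — 10 moves in all.
Check: all required cells visited; 10 ≤ 10 moves.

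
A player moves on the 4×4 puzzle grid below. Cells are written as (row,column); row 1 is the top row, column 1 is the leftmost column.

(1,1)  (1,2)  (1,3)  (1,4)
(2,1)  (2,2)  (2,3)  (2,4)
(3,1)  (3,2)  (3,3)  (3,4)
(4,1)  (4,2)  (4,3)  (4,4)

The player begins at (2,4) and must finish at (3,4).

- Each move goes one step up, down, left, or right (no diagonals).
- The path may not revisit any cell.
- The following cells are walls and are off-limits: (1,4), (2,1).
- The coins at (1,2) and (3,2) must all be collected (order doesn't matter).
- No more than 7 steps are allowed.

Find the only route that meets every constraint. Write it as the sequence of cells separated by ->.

The 7-move cap with required stops at (1,2), (3,2) leaves no slack for detours.
Route from (2,4): left 1 to (2,3), up 1 to (1,3), left 1 to (1,2), down 2 to (3,2), right 2 to (3,4) — 7 moves in all.
Check: all required cells visited; 7 ≤ 7 moves.

(2,4) -> (2,3) -> (1,3) -> (1,2) -> (2,2) -> (3,2) -> (3,3) -> (3,4)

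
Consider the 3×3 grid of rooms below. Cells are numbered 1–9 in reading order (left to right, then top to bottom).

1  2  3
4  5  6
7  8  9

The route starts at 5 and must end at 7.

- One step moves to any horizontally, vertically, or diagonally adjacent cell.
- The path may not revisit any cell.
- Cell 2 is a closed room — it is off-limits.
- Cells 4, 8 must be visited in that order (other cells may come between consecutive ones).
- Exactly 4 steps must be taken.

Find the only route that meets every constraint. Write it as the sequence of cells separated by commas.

The waypoints must appear in the order 4, 8, with no cell reused.
Route from 5: up-left 1 to 1, down 1 to 4, down-right 1 to 8, left 1 to 7 — 4 moves in all.
Check: order respected (4 at step 2, 8 at step 3); 4 moves as required.

5, 1, 4, 8, 7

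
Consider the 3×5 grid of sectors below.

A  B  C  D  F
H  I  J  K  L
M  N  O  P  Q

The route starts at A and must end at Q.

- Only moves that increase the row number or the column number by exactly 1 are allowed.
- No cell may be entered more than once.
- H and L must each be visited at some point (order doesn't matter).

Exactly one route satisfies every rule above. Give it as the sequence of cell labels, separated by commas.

A, H, I, J, K, L, Q

Moves only go right or down, so the column and row indices never decrease.
Route from A: down to H, 4× right (reaching L), down to Q — 6 moves in all.
Check: all required cells visited.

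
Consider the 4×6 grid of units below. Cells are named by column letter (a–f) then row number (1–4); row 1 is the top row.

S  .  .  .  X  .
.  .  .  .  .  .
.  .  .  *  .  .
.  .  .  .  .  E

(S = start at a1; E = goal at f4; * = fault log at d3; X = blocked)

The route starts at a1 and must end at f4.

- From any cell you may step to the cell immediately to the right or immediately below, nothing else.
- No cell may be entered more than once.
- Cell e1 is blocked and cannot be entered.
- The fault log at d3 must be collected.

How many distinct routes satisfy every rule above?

A right/down-only route from a1 to f4 makes exactly 3 down-moves and 5 right-moves in some order.
With no other constraints that would be C(8,3) = 56 routes.
Split at d3 and multiply the segment counts (each segment already excludes blocked cells): a1→d3: 10; d3→f4: 3; product = 30.
That gives 30 routes.

30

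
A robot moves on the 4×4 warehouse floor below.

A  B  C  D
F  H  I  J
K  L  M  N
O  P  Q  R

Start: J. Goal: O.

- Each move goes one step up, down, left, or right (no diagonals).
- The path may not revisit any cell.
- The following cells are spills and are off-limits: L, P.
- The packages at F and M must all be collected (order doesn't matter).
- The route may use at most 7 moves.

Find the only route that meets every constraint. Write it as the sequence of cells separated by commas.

Any route must reach F and M and still end at O within 7 moves, so the order of the required stops is forced.
Route from J: down 1 to N, left 1 to M, up 1 to I, left 2 to F, down 2 to O — 7 moves in all.
Check: all required cells visited; 7 ≤ 7 moves.

J, N, M, I, H, F, K, O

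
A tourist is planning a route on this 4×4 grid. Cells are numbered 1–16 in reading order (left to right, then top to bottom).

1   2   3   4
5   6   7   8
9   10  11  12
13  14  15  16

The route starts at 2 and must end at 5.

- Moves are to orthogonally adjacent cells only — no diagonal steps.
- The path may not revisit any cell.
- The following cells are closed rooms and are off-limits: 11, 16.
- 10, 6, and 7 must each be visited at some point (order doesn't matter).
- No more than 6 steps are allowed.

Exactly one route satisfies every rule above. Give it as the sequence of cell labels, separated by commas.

2, 3, 7, 6, 10, 9, 5

The budget equals the shortest possible length, so every move has to be on a shortest route through the required cells.
Route from 2: right to 3, down to 7, left to 6, down to 10, left to 9, up to 5 — 6 moves in all.
Check: all required cells visited; 6 ≤ 6 moves.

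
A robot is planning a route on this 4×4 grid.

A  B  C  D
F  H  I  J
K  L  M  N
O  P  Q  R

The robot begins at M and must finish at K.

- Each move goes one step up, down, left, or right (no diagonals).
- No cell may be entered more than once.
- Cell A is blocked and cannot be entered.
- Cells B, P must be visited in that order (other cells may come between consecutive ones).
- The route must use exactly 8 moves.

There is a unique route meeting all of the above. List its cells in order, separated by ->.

The waypoints must appear in the order B, P, with no cell reused.
Route from M: up 2 to C, left 1 to B, down 3 to P, left 1 to O, up 1 to K — 8 moves in all.
Check: order respected (B at step 3, P at step 6); 8 moves as required.

M -> I -> C -> B -> H -> L -> P -> O -> K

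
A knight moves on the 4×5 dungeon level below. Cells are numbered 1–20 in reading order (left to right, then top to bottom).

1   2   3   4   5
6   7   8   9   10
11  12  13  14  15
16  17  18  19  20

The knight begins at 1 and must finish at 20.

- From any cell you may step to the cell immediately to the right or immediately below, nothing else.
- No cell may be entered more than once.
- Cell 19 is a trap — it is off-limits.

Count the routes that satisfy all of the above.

A right/down-only route from 1 to 20 makes exactly 3 down-moves and 4 right-moves in some order.
With no other constraints that would be C(7,3) = 35 routes.
Subtract routes through each blocked cell (inclusion–exclusion for overlaps): − through 19: 20 → 15.
That gives 15 routes.

15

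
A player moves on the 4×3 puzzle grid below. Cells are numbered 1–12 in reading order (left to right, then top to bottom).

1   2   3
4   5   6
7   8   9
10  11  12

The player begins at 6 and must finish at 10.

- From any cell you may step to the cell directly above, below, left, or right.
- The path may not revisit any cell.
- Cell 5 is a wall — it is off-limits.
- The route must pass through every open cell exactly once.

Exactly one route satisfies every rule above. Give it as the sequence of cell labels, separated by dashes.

6 - 3 - 2 - 1 - 4 - 7 - 8 - 9 - 12 - 11 - 10

Need to visit all 11 open cells exactly once, starting at 6 and ending at 10.
Cell 1 has only two open neighbours (4 and 2), so the path must pass straight through it: one of those is the cell it's entered from and the other is where it exits.
Route from 6: up to 3, 2× left (reaching 1), 2× down (reaching 7), 2× right (reaching 9), down to 12, 2× left (reaching 10) — 10 moves in all.
Check: all 11 open cells covered.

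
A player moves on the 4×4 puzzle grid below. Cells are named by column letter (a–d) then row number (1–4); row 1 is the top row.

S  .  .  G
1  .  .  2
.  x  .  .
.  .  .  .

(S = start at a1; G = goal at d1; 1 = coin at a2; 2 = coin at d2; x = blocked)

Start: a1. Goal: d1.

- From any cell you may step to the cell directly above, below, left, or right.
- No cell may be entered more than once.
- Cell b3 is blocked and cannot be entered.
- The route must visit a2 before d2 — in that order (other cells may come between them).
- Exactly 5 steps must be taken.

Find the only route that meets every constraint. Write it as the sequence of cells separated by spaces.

The waypoints must appear in the order a2, d2, with no cell reused.
Route from a1: down 1 to a2, right 3 to d2, up 1 to d1 — 5 moves in all.
Check: order respected (1 at step 1, 2 at step 4); 5 moves as required.

a1 a2 b2 c2 d2 d1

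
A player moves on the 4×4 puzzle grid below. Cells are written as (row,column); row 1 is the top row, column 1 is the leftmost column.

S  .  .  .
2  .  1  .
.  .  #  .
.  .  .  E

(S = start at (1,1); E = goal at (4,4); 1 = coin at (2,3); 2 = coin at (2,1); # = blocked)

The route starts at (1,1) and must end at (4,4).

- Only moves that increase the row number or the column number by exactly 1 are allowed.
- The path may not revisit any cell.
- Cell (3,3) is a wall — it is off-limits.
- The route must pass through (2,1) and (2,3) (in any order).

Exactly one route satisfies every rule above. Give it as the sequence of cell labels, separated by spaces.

Moves only go right or down, so the column and row indices never decrease.
Route from (1,1): down 1 to (2,1), right 3 to (2,4), down 2 to (4,4) — 6 moves in all.
Check: all required cells visited.

(1,1) (2,1) (2,2) (2,3) (2,4) (3,4) (4,4)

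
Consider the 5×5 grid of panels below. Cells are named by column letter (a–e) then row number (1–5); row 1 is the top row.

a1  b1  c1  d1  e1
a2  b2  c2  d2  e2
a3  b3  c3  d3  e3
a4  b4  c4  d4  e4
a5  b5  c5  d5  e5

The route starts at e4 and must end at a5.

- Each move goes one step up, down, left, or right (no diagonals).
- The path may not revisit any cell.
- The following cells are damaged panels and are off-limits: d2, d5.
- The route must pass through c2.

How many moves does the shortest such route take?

9

Any route passes through c2 somewhere between e4 and a5. Summing Manhattan distances along the two legs (e4 → c2 → a5) gives a lower bound of 4 + 5 = 9 moves.
A route of 9 moves achieves this: e4 → e3 → d3 → c3 → c2 → b2 → b3 → b4 → b5 → a5.
Since 9 matches the lower bound, it is optimal.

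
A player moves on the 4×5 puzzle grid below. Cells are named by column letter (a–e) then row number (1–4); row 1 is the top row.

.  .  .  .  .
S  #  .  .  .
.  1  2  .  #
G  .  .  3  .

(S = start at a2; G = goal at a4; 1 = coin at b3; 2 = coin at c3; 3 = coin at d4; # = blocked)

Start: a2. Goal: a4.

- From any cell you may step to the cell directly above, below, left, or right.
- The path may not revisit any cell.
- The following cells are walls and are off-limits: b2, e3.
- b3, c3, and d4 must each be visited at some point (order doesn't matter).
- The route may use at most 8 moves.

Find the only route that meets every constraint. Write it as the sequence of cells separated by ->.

The budget equals the shortest possible length, so every move has to be on a shortest route through the required cells.
Route from a2: down 1 to a3, right 3 to d3, down 1 to d4, left 3 to a4 — 8 moves in all.
Check: all required cells visited; 8 ≤ 8 moves.

a2 -> a3 -> b3 -> c3 -> d3 -> d4 -> c4 -> b4 -> a4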